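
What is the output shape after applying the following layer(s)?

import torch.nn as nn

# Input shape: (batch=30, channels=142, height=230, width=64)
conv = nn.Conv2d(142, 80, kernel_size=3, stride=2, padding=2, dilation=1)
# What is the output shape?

Input shape: (30, 142, 230, 64)
Output shape: (30, 80, 116, 33)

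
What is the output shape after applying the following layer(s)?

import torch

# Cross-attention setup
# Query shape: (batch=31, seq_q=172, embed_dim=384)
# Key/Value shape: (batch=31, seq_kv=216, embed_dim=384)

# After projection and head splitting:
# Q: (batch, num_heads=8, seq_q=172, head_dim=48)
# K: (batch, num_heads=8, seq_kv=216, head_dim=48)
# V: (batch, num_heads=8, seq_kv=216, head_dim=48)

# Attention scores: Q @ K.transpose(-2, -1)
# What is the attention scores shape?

Input shape: (31, 172, 384)
Output shape: (31, 8, 172, 216)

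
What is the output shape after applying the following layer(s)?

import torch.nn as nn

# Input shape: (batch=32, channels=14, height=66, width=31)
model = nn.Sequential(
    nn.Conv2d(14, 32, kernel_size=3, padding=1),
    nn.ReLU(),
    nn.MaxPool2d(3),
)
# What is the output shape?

Input shape: (32, 14, 66, 31)
  -> after Conv2d: (32, 32, 66, 31)
  -> after ReLU: (32, 32, 66, 31)
Output shape: (32, 32, 22, 10)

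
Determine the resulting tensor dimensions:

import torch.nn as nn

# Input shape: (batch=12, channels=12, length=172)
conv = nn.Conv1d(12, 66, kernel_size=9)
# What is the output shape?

Input shape: (12, 12, 172)
Output shape: (12, 66, 164)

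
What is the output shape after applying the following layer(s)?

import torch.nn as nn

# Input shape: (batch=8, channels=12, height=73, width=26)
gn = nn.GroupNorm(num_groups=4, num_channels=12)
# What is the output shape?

Input shape: (8, 12, 73, 26)
Output shape: (8, 12, 73, 26)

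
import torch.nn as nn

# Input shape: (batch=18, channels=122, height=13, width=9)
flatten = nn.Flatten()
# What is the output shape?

Input shape: (18, 122, 13, 9)
Output shape: (18, 14274)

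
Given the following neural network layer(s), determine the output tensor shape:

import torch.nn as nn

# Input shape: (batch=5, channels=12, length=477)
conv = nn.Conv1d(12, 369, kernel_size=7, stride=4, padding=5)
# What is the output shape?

Input shape: (5, 12, 477)
Output shape: (5, 369, 121)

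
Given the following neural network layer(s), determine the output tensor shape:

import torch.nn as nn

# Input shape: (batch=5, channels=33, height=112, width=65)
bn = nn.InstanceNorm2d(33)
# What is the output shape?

Input shape: (5, 33, 112, 65)
Output shape: (5, 33, 112, 65)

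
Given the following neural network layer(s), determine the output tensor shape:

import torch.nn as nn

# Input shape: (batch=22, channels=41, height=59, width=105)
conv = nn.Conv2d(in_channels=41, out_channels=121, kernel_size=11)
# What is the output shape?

Input shape: (22, 41, 59, 105)
Output shape: (22, 121, 49, 95)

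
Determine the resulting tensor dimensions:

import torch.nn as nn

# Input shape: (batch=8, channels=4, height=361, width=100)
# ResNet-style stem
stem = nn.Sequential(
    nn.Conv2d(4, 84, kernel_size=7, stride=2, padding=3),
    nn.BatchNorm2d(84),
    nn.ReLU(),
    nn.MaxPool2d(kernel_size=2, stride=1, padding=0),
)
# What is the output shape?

Input shape: (8, 4, 361, 100)
  -> after Conv2d 7x7 stride=2: (8, 84, 181, 50)
Output shape: (8, 84, 180, 49)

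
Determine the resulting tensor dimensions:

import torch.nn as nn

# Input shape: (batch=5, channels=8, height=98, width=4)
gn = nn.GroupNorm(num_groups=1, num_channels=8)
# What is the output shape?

Input shape: (5, 8, 98, 4)
Output shape: (5, 8, 98, 4)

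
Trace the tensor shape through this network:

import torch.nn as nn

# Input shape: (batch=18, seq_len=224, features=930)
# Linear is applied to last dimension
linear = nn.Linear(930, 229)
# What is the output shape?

Input shape: (18, 224, 930)
Output shape: (18, 224, 229)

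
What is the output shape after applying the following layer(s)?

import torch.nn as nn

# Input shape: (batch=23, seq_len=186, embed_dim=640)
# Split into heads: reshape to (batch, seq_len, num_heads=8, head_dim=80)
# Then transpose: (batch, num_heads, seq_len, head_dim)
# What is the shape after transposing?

Input shape: (23, 186, 640)
  -> after reshape: (23, 186, 8, 80)
Output shape: (23, 8, 186, 80)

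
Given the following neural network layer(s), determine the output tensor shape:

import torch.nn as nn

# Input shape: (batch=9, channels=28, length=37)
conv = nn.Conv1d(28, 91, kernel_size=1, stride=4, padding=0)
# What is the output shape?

Input shape: (9, 28, 37)
Output shape: (9, 91, 10)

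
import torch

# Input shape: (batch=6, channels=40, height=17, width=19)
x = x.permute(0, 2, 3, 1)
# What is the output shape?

Input shape: (6, 40, 17, 19)
Output shape: (6, 17, 19, 40)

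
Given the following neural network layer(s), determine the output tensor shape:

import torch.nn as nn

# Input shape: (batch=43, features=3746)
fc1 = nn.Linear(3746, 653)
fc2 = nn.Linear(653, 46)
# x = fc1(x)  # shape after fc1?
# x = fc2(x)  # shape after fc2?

Input shape: (43, 3746)
  -> after fc1: (43, 653)
Output shape: (43, 46)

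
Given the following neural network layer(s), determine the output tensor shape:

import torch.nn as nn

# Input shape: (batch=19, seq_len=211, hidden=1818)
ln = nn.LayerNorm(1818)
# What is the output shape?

Input shape: (19, 211, 1818)
Output shape: (19, 211, 1818)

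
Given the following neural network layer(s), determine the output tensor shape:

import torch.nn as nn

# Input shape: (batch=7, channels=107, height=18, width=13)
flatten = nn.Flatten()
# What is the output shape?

Input shape: (7, 107, 18, 13)
Output shape: (7, 25038)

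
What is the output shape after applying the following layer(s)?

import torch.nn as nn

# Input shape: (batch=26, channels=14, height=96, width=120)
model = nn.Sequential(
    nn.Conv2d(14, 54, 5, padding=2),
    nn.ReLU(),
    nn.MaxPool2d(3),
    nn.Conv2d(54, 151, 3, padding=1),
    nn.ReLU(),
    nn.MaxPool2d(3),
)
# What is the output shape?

Input shape: (26, 14, 96, 120)
  -> after first Conv2d: (26, 54, 96, 120)
  -> after first MaxPool2d: (26, 54, 32, 40)
  -> after second Conv2d: (26, 151, 32, 40)
Output shape: (26, 151, 10, 13)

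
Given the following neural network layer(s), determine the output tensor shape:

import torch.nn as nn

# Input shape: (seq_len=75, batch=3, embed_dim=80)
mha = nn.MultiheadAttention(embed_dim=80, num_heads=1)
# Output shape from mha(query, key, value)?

Input shape: (75, 3, 80)
Output shape: (75, 3, 80)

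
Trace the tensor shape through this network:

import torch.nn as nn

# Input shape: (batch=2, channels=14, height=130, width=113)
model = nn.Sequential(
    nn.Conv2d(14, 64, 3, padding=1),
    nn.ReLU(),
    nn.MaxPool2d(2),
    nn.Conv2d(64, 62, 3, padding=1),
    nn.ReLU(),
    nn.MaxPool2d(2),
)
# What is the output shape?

Input shape: (2, 14, 130, 113)
  -> after first Conv2d: (2, 64, 130, 113)
  -> after first MaxPool2d: (2, 64, 65, 56)
  -> after second Conv2d: (2, 62, 65, 56)
Output shape: (2, 62, 32, 28)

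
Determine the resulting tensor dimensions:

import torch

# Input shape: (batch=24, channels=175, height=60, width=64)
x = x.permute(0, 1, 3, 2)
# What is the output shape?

Input shape: (24, 175, 60, 64)
Output shape: (24, 175, 64, 60)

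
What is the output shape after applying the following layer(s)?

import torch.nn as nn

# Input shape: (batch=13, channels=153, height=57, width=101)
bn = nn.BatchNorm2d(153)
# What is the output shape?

Input shape: (13, 153, 57, 101)
Output shape: (13, 153, 57, 101)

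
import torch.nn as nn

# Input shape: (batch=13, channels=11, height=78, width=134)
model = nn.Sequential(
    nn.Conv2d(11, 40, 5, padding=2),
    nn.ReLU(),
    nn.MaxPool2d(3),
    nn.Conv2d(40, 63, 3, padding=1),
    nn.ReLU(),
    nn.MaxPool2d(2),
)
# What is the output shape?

Input shape: (13, 11, 78, 134)
  -> after first Conv2d: (13, 40, 78, 134)
  -> after first MaxPool2d: (13, 40, 26, 44)
  -> after second Conv2d: (13, 63, 26, 44)
Output shape: (13, 63, 13, 22)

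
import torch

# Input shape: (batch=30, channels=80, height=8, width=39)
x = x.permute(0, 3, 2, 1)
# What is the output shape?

Input shape: (30, 80, 8, 39)
Output shape: (30, 39, 8, 80)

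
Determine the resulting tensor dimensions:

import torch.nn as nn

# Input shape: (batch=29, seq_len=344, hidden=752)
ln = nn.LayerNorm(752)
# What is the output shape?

Input shape: (29, 344, 752)
Output shape: (29, 344, 752)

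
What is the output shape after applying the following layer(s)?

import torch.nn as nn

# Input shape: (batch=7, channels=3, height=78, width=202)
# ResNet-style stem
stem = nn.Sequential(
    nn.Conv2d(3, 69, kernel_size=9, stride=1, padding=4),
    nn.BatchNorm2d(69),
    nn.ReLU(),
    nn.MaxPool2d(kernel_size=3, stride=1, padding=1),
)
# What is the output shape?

Input shape: (7, 3, 78, 202)
  -> after Conv2d 9x9 stride=1: (7, 69, 78, 202)
Output shape: (7, 69, 78, 202)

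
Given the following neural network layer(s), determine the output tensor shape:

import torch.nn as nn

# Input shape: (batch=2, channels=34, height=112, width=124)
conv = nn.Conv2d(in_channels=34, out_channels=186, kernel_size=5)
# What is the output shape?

Input shape: (2, 34, 112, 124)
Output shape: (2, 186, 108, 120)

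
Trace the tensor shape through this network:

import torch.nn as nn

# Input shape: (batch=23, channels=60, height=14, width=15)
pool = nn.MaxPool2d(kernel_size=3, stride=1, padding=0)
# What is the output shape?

Input shape: (23, 60, 14, 15)
Output shape: (23, 60, 12, 13)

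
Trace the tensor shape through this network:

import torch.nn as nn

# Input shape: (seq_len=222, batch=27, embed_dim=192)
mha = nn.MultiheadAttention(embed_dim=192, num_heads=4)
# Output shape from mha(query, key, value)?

Input shape: (222, 27, 192)
Output shape: (222, 27, 192)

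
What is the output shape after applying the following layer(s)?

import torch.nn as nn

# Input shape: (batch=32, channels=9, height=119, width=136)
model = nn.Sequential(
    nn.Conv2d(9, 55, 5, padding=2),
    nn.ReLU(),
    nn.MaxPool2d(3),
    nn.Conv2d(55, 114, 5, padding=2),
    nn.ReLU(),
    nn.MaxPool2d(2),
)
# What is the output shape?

Input shape: (32, 9, 119, 136)
  -> after first Conv2d: (32, 55, 119, 136)
  -> after first MaxPool2d: (32, 55, 39, 45)
  -> after second Conv2d: (32, 114, 39, 45)
Output shape: (32, 114, 19, 22)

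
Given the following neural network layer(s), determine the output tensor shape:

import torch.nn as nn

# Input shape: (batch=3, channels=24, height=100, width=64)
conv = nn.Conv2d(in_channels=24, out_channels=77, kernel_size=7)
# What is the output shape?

Input shape: (3, 24, 100, 64)
Output shape: (3, 77, 94, 58)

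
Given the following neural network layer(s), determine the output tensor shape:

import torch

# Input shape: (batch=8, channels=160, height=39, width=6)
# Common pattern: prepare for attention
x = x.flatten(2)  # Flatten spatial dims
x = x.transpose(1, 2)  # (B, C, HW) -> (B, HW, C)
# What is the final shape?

Input shape: (8, 160, 39, 6)
  -> after flatten(2): (8, 160, 234)
Output shape: (8, 234, 160)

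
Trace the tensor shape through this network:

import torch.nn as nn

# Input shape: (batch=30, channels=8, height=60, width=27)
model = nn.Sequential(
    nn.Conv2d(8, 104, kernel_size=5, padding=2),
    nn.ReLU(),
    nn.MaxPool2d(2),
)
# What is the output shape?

Input shape: (30, 8, 60, 27)
  -> after Conv2d: (30, 104, 60, 27)
  -> after ReLU: (30, 104, 60, 27)
Output shape: (30, 104, 30, 13)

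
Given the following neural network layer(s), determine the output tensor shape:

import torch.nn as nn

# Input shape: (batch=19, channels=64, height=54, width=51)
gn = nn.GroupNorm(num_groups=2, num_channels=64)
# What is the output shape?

Input shape: (19, 64, 54, 51)
Output shape: (19, 64, 54, 51)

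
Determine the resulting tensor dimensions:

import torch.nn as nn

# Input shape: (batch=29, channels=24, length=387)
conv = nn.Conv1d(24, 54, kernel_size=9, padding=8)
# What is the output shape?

Input shape: (29, 24, 387)
Output shape: (29, 54, 395)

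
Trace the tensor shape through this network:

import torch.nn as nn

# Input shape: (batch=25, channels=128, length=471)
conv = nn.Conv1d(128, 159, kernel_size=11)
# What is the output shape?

Input shape: (25, 128, 471)
Output shape: (25, 159, 461)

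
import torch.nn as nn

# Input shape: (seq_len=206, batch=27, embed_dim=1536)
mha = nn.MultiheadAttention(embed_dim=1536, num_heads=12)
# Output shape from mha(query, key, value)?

Input shape: (206, 27, 1536)
Output shape: (206, 27, 1536)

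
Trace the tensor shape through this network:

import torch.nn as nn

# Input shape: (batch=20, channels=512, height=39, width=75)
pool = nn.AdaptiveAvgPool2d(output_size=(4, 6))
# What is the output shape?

Input shape: (20, 512, 39, 75)
Output shape: (20, 512, 4, 6)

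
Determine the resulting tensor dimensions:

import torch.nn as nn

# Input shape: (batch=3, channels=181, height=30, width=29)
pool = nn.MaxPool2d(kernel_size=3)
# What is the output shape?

Input shape: (3, 181, 30, 29)
Output shape: (3, 181, 10, 9)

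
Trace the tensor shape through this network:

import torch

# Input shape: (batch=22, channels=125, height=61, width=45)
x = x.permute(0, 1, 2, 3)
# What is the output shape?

Input shape: (22, 125, 61, 45)
Output shape: (22, 125, 61, 45)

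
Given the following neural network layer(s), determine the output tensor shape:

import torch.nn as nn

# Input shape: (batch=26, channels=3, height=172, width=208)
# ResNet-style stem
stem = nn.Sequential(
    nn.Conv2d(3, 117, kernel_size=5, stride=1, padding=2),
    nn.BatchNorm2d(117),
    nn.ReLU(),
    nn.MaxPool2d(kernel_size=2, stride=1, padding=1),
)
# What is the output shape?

Input shape: (26, 3, 172, 208)
  -> after Conv2d 5x5 stride=1: (26, 117, 172, 208)
Output shape: (26, 117, 173, 209)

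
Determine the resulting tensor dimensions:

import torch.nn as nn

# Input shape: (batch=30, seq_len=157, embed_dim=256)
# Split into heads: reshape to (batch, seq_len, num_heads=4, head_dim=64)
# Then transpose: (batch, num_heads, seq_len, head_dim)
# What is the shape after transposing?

Input shape: (30, 157, 256)
  -> after reshape: (30, 157, 4, 64)
Output shape: (30, 4, 157, 64)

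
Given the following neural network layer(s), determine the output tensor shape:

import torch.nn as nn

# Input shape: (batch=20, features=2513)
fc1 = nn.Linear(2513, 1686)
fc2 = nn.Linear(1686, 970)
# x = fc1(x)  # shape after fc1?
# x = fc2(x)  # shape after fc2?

Input shape: (20, 2513)
  -> after fc1: (20, 1686)
Output shape: (20, 970)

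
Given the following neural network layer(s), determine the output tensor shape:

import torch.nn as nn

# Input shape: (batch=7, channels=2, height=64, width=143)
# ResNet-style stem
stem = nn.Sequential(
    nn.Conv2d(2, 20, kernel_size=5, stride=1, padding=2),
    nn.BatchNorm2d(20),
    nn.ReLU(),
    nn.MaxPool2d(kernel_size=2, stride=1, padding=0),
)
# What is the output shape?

Input shape: (7, 2, 64, 143)
  -> after Conv2d 5x5 stride=1: (7, 20, 64, 143)
Output shape: (7, 20, 63, 142)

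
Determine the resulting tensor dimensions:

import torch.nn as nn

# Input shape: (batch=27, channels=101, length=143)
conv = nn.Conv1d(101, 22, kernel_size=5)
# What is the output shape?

Input shape: (27, 101, 143)
Output shape: (27, 22, 139)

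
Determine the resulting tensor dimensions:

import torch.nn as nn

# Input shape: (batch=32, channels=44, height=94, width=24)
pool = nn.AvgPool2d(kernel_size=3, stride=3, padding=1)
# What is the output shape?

Input shape: (32, 44, 94, 24)
Output shape: (32, 44, 32, 8)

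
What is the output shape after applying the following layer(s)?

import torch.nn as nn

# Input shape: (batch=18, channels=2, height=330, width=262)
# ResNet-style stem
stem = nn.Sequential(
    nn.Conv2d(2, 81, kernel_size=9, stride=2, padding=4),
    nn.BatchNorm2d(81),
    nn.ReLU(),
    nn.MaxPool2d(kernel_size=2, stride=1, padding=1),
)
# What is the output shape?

Input shape: (18, 2, 330, 262)
  -> after Conv2d 9x9 stride=2: (18, 81, 165, 131)
Output shape: (18, 81, 166, 132)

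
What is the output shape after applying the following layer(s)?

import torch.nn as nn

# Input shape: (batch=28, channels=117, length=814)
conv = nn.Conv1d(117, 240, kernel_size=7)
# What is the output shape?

Input shape: (28, 117, 814)
Output shape: (28, 240, 808)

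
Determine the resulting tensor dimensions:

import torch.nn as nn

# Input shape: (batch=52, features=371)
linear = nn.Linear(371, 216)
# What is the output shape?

Input shape: (52, 371)
Output shape: (52, 216)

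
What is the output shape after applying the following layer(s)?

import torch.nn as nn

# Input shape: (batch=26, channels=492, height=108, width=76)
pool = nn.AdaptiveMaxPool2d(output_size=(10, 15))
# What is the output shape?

Input shape: (26, 492, 108, 76)
Output shape: (26, 492, 10, 15)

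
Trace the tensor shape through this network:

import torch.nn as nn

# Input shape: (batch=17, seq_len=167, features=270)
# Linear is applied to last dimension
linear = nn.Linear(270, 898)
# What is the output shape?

Input shape: (17, 167, 270)
Output shape: (17, 167, 898)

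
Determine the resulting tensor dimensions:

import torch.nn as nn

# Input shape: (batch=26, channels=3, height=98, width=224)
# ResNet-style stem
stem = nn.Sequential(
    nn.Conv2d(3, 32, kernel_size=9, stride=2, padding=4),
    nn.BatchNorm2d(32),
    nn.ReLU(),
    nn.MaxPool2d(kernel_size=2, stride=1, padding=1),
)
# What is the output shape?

Input shape: (26, 3, 98, 224)
  -> after Conv2d 9x9 stride=2: (26, 32, 49, 112)
Output shape: (26, 32, 50, 113)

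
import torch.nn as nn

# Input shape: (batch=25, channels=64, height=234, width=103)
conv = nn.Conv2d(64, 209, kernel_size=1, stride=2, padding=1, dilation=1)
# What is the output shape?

Input shape: (25, 64, 234, 103)
Output shape: (25, 209, 118, 53)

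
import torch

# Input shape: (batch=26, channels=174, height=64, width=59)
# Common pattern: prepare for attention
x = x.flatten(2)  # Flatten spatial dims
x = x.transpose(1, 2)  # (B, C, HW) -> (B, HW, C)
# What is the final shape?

Input shape: (26, 174, 64, 59)
  -> after flatten(2): (26, 174, 3776)
Output shape: (26, 3776, 174)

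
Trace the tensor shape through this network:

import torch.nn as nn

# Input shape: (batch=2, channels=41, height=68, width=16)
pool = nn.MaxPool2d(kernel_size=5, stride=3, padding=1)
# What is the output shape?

Input shape: (2, 41, 68, 16)
Output shape: (2, 41, 22, 5)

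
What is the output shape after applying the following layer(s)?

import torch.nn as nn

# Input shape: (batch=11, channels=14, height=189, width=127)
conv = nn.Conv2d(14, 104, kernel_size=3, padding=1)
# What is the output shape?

Input shape: (11, 14, 189, 127)
Output shape: (11, 104, 189, 127)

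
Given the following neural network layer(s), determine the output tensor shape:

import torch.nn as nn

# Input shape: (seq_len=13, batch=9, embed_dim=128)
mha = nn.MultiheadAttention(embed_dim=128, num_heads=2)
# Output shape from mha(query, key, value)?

Input shape: (13, 9, 128)
Output shape: (13, 9, 128)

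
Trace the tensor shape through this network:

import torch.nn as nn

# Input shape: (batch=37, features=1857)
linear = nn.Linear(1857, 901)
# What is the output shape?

Input shape: (37, 1857)
Output shape: (37, 901)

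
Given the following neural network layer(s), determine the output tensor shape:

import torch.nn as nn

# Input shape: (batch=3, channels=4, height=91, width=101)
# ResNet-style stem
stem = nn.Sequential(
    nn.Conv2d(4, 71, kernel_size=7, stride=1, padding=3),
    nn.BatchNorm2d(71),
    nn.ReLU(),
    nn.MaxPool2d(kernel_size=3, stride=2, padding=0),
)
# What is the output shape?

Input shape: (3, 4, 91, 101)
  -> after Conv2d 7x7 stride=1: (3, 71, 91, 101)
Output shape: (3, 71, 45, 50)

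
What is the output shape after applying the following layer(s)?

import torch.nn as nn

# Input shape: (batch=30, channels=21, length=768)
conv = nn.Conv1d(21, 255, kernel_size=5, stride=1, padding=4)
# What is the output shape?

Input shape: (30, 21, 768)
Output shape: (30, 255, 772)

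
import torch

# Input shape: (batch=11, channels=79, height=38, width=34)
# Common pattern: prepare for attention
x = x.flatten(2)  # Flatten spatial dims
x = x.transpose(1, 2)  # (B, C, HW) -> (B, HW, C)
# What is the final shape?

Input shape: (11, 79, 38, 34)
  -> after flatten(2): (11, 79, 1292)
Output shape: (11, 1292, 79)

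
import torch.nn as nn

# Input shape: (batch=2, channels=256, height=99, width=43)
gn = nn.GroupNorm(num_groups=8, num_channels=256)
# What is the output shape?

Input shape: (2, 256, 99, 43)
Output shape: (2, 256, 99, 43)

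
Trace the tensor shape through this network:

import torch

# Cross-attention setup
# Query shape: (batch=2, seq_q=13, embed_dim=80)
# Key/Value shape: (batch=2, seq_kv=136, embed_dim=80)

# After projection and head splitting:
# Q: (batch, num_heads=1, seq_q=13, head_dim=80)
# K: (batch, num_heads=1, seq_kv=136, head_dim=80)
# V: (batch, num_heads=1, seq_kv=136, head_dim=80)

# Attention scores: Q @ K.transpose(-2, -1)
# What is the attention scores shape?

Input shape: (2, 13, 80)
Output shape: (2, 1, 13, 136)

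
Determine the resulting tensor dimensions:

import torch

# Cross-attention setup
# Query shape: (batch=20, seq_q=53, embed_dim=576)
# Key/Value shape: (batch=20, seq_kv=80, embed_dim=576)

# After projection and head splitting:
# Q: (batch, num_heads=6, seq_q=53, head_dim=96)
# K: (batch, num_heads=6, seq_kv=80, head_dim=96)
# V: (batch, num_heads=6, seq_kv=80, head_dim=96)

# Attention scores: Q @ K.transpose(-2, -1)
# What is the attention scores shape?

Input shape: (20, 53, 576)
Output shape: (20, 6, 53, 80)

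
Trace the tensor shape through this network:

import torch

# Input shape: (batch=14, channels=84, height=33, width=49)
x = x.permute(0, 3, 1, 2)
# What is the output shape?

Input shape: (14, 84, 33, 49)
Output shape: (14, 49, 84, 33)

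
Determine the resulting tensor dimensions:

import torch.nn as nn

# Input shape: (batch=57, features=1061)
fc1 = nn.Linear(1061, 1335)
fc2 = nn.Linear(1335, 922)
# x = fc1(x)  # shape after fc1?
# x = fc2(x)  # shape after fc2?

Input shape: (57, 1061)
  -> after fc1: (57, 1335)
Output shape: (57, 922)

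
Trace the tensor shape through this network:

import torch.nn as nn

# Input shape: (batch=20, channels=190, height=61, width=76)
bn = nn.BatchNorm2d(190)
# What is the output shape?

Input shape: (20, 190, 61, 76)
Output shape: (20, 190, 61, 76)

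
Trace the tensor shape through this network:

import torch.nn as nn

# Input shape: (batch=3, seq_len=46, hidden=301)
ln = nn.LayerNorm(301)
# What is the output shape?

Input shape: (3, 46, 301)
Output shape: (3, 46, 301)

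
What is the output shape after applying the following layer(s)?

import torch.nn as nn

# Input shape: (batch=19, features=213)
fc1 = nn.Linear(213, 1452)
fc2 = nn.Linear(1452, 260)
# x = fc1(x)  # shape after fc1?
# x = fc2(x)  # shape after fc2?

Input shape: (19, 213)
  -> after fc1: (19, 1452)
Output shape: (19, 260)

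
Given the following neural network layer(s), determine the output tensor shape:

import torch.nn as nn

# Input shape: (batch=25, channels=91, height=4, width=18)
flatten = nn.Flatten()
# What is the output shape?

Input shape: (25, 91, 4, 18)
Output shape: (25, 6552)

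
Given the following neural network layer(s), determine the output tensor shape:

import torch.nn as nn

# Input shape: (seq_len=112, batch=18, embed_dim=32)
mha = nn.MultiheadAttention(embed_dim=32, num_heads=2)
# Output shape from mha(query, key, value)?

Input shape: (112, 18, 32)
Output shape: (112, 18, 32)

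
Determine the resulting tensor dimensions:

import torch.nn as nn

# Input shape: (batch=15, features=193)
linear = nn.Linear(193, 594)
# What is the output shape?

Input shape: (15, 193)
Output shape: (15, 594)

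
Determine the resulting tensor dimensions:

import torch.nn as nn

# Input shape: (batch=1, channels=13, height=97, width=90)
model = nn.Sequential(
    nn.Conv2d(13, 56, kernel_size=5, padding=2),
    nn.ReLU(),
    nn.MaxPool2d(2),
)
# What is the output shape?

Input shape: (1, 13, 97, 90)
  -> after Conv2d: (1, 56, 97, 90)
  -> after ReLU: (1, 56, 97, 90)
Output shape: (1, 56, 48, 45)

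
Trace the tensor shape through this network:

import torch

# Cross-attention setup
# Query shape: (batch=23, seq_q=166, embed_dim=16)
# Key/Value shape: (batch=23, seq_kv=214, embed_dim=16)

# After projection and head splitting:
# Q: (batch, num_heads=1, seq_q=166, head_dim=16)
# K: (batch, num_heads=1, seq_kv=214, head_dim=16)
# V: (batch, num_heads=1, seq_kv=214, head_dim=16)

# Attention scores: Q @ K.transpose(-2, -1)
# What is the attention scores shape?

Input shape: (23, 166, 16)
Output shape: (23, 1, 166, 214)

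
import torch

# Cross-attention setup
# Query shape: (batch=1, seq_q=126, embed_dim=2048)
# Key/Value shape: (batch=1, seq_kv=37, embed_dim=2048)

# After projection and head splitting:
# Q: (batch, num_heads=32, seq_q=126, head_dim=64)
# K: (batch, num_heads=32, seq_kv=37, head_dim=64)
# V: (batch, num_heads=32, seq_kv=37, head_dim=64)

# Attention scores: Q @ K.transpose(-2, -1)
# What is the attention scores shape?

Input shape: (1, 126, 2048)
Output shape: (1, 32, 126, 37)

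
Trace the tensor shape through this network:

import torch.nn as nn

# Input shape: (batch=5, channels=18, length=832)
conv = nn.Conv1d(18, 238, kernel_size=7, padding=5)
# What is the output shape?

Input shape: (5, 18, 832)
Output shape: (5, 238, 836)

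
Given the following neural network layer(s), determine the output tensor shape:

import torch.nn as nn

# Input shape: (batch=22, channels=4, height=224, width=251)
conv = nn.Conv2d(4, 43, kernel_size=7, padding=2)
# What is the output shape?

Input shape: (22, 4, 224, 251)
Output shape: (22, 43, 222, 249)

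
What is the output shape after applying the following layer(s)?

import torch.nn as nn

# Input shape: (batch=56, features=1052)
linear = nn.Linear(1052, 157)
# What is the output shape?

Input shape: (56, 1052)
Output shape: (56, 157)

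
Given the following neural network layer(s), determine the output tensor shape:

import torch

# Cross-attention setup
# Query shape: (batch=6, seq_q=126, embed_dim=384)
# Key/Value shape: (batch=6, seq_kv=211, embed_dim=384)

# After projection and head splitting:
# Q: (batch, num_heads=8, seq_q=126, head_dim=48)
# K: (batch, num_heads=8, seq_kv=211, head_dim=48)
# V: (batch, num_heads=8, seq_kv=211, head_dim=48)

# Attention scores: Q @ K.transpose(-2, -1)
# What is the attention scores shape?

Input shape: (6, 126, 384)
Output shape: (6, 8, 126, 211)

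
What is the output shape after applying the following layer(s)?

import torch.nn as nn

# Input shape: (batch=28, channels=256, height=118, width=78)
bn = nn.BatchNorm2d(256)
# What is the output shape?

Input shape: (28, 256, 118, 78)
Output shape: (28, 256, 118, 78)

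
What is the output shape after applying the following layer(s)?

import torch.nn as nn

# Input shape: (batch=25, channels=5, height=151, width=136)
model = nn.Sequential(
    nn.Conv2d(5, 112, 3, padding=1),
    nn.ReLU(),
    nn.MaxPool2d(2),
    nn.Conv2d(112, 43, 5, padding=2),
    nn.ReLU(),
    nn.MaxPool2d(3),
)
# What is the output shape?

Input shape: (25, 5, 151, 136)
  -> after first Conv2d: (25, 112, 151, 136)
  -> after first MaxPool2d: (25, 112, 75, 68)
  -> after second Conv2d: (25, 43, 75, 68)
Output shape: (25, 43, 25, 22)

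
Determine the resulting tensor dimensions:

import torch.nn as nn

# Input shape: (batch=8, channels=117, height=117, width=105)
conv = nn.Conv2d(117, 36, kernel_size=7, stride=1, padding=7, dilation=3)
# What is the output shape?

Input shape: (8, 117, 117, 105)
Output shape: (8, 36, 113, 101)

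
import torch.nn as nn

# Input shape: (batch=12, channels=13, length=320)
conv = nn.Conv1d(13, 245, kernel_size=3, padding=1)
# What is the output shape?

Input shape: (12, 13, 320)
Output shape: (12, 245, 320)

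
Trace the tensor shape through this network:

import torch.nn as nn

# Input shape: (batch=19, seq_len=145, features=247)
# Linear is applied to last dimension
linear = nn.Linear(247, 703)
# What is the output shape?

Input shape: (19, 145, 247)
Output shape: (19, 145, 703)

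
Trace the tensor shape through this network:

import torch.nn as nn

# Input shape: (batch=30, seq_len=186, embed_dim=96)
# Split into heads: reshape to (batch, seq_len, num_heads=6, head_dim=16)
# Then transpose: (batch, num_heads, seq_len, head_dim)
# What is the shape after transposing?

Input shape: (30, 186, 96)
  -> after reshape: (30, 186, 6, 16)
Output shape: (30, 6, 186, 16)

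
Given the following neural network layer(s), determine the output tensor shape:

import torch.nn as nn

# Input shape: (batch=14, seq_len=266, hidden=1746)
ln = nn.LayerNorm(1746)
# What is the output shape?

Input shape: (14, 266, 1746)
Output shape: (14, 266, 1746)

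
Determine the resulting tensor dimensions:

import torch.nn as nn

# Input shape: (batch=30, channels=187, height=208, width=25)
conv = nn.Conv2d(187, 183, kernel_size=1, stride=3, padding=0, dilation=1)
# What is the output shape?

Input shape: (30, 187, 208, 25)
Output shape: (30, 183, 70, 9)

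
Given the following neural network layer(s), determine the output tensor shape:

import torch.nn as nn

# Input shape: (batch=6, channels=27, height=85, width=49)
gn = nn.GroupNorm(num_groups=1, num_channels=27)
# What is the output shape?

Input shape: (6, 27, 85, 49)
Output shape: (6, 27, 85, 49)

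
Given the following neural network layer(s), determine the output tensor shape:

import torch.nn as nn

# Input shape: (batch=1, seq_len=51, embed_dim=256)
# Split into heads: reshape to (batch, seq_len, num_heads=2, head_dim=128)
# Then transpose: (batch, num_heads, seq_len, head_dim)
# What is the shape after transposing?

Input shape: (1, 51, 256)
  -> after reshape: (1, 51, 2, 128)
Output shape: (1, 2, 51, 128)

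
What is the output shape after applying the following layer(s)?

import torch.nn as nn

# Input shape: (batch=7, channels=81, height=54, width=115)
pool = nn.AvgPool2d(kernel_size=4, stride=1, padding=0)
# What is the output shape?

Input shape: (7, 81, 54, 115)
Output shape: (7, 81, 51, 112)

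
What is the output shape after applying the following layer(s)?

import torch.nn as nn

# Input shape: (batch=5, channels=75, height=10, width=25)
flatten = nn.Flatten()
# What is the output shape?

Input shape: (5, 75, 10, 25)
Output shape: (5, 18750)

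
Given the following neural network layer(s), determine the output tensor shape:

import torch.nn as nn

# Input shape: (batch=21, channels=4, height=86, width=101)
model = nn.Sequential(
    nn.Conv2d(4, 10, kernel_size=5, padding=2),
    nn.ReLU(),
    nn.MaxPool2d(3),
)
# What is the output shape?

Input shape: (21, 4, 86, 101)
  -> after Conv2d: (21, 10, 86, 101)
  -> after ReLU: (21, 10, 86, 101)
Output shape: (21, 10, 28, 33)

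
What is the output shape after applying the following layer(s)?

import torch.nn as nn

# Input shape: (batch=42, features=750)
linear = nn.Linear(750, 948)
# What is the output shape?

Input shape: (42, 750)
Output shape: (42, 948)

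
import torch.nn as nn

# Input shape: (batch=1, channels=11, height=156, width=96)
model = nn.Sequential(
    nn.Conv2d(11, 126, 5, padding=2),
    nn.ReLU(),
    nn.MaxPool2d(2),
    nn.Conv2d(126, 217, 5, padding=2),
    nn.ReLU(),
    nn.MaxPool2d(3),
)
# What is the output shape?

Input shape: (1, 11, 156, 96)
  -> after first Conv2d: (1, 126, 156, 96)
  -> after first MaxPool2d: (1, 126, 78, 48)
  -> after second Conv2d: (1, 217, 78, 48)
Output shape: (1, 217, 26, 16)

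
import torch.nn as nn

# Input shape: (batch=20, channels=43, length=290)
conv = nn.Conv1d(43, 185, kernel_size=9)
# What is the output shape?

Input shape: (20, 43, 290)
Output shape: (20, 185, 282)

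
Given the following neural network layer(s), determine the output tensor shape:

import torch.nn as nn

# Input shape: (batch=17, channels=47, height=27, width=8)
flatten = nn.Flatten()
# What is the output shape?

Input shape: (17, 47, 27, 8)
Output shape: (17, 10152)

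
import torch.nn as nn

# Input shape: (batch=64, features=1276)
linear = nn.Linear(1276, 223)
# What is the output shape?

Input shape: (64, 1276)
Output shape: (64, 223)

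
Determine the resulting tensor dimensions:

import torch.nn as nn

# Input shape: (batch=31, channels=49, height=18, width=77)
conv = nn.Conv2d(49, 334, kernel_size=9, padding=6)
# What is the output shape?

Input shape: (31, 49, 18, 77)
Output shape: (31, 334, 22, 81)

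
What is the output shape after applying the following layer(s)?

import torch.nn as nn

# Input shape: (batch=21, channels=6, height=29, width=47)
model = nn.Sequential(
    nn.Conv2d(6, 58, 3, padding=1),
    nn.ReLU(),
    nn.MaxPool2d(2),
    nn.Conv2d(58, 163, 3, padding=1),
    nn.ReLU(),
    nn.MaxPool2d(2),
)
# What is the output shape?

Input shape: (21, 6, 29, 47)
  -> after first Conv2d: (21, 58, 29, 47)
  -> after first MaxPool2d: (21, 58, 14, 23)
  -> after second Conv2d: (21, 163, 14, 23)
Output shape: (21, 163, 7, 11)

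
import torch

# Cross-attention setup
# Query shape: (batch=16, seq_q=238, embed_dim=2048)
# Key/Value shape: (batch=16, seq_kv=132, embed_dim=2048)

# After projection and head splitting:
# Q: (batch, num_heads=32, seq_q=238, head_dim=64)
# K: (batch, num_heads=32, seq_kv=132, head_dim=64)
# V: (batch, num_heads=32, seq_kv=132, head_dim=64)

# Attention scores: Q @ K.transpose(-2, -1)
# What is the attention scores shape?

Input shape: (16, 238, 2048)
Output shape: (16, 32, 238, 132)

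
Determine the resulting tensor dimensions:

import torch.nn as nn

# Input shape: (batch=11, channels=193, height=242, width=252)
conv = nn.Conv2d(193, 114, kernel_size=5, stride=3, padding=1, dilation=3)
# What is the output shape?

Input shape: (11, 193, 242, 252)
Output shape: (11, 114, 78, 81)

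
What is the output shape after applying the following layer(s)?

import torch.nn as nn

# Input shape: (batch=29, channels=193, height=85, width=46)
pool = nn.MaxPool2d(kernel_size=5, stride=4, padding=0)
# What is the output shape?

Input shape: (29, 193, 85, 46)
Output shape: (29, 193, 21, 11)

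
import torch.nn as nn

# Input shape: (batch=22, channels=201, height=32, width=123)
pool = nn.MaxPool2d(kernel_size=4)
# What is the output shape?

Input shape: (22, 201, 32, 123)
Output shape: (22, 201, 8, 30)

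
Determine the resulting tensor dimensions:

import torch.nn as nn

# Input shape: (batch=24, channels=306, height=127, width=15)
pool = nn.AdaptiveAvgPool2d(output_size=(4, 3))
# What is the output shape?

Input shape: (24, 306, 127, 15)
Output shape: (24, 306, 4, 3)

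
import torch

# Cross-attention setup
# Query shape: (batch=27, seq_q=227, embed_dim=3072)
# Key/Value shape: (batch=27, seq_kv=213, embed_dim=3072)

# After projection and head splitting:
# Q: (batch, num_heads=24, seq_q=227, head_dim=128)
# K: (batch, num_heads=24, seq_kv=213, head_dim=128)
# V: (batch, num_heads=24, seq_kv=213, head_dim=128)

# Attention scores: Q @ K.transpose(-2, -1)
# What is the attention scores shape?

Input shape: (27, 227, 3072)
Output shape: (27, 24, 227, 213)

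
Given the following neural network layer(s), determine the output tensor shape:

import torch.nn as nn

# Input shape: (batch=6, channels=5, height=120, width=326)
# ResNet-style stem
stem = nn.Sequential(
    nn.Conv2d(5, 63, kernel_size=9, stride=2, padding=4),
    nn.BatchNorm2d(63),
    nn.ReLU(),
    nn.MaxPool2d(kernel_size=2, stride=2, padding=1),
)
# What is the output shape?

Input shape: (6, 5, 120, 326)
  -> after Conv2d 9x9 stride=2: (6, 63, 60, 163)
Output shape: (6, 63, 31, 82)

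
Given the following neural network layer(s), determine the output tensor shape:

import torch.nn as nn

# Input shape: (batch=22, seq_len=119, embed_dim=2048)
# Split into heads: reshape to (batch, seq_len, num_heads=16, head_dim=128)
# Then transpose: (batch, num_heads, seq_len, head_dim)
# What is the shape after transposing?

Input shape: (22, 119, 2048)
  -> after reshape: (22, 119, 16, 128)
Output shape: (22, 16, 119, 128)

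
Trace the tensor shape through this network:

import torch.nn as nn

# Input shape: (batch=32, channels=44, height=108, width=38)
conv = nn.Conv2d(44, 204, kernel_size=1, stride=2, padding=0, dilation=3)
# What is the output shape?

Input shape: (32, 44, 108, 38)
Output shape: (32, 204, 54, 19)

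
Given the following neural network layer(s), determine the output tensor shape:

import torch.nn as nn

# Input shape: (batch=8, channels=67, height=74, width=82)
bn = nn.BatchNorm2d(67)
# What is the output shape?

Input shape: (8, 67, 74, 82)
Output shape: (8, 67, 74, 82)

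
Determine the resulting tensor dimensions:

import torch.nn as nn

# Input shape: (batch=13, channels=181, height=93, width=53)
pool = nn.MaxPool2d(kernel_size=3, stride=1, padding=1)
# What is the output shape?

Input shape: (13, 181, 93, 53)
Output shape: (13, 181, 93, 53)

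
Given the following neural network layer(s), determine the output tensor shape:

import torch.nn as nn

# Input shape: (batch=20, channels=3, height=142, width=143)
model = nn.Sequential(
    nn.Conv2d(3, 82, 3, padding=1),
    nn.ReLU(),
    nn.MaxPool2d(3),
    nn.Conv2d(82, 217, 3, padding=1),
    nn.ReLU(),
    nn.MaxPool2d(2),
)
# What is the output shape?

Input shape: (20, 3, 142, 143)
  -> after first Conv2d: (20, 82, 142, 143)
  -> after first MaxPool2d: (20, 82, 47, 47)
  -> after second Conv2d: (20, 217, 47, 47)
Output shape: (20, 217, 23, 23)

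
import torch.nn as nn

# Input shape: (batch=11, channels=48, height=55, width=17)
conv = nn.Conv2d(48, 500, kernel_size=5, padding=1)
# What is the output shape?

Input shape: (11, 48, 55, 17)
Output shape: (11, 500, 53, 15)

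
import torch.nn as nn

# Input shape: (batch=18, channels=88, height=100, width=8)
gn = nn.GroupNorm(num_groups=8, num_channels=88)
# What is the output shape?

Input shape: (18, 88, 100, 8)
Output shape: (18, 88, 100, 8)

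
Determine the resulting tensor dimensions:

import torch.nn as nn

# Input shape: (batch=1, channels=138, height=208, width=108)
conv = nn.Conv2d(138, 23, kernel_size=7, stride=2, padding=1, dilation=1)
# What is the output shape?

Input shape: (1, 138, 208, 108)
Output shape: (1, 23, 102, 52)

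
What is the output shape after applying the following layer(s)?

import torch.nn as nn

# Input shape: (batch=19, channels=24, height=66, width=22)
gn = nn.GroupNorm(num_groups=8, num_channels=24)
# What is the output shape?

Input shape: (19, 24, 66, 22)
Output shape: (19, 24, 66, 22)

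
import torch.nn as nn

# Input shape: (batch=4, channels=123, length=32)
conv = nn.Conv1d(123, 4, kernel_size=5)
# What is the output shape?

Input shape: (4, 123, 32)
Output shape: (4, 4, 28)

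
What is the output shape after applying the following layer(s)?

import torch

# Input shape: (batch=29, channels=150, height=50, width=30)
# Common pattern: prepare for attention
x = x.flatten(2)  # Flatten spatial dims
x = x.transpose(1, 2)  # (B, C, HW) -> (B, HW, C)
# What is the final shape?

Input shape: (29, 150, 50, 30)
  -> after flatten(2): (29, 150, 1500)
Output shape: (29, 1500, 150)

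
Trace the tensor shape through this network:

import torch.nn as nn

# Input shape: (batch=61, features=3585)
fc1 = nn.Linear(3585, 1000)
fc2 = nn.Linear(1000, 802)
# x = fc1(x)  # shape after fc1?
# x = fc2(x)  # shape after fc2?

Input shape: (61, 3585)
  -> after fc1: (61, 1000)
Output shape: (61, 802)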